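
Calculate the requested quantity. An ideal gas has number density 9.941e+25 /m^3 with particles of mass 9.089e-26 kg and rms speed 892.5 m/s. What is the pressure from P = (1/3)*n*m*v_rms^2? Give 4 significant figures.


Step 1: v_rms^2 = 892.5^2 = 7.966e+05
Step 2: n*m = 9.941e+25*9.089e-26 = 9.035
Step 3: P = (1/3)*9.035*7.966e+05 = 2.399e+06 Pa

2.399e+06


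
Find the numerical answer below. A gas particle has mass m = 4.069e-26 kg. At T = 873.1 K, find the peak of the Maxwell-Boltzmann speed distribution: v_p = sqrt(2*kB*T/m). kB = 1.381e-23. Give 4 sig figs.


Step 1: Numerator = 2*kB*T = 2*1.381e-23*873.1 = 2.412e-20
Step 2: Ratio = 2.412e-20 / 4.069e-26 = 5.927e+05
Step 3: v_p = sqrt(5.927e+05) = 769.8 m/s

769.8


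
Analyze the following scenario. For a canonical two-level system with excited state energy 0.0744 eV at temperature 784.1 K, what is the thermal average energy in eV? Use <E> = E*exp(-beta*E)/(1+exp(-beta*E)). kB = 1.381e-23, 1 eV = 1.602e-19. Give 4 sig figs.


Step 1: beta*E = 0.0744*1.602e-19/(1.381e-23*784.1) = 1.101
Step 2: exp(-beta*E) = 0.3326
Step 3: <E> = 0.0744*0.3326/(1+0.3326) = 0.01857 eV

0.01857


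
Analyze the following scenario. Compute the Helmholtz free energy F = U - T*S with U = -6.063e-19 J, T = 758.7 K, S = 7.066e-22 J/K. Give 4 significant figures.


Step 1: T*S = 758.7 * 7.066e-22 = 5.361e-19 J
Step 2: F = U - T*S = -6.063e-19 - 5.361e-19
Step 3: F = -1.142e-18 J

-1.142e-18


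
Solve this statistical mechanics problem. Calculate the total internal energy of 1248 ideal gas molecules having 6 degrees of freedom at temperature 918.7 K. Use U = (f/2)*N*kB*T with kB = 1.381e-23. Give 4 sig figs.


Step 1: f/2 = 6/2 = 3.0
Step 2: N*kB*T = 1248*1.381e-23*918.7 = 1.583e-17
Step 3: U = 3.0 * 1.583e-17 = 4.75e-17 J

4.75e-17


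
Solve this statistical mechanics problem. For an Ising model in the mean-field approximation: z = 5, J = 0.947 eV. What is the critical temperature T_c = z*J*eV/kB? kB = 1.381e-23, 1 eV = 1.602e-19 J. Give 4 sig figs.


Step 1: z*J = 5*0.947 = 4.735 eV
Step 2: Convert to Joules: 4.735*1.602e-19 = 7.585e-19 J
Step 3: T_c = 7.585e-19 / 1.381e-23 = 5.493e+04 K

5.493e+04


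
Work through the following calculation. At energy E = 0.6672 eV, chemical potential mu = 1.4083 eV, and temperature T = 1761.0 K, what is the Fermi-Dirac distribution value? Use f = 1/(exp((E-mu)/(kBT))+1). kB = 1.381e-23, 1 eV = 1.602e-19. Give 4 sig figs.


Step 1: (E - mu) = 0.6672 - 1.4083 = -0.7411 eV
Step 2: Convert: (E-mu)*eV = -1.187e-19 J
Step 3: x = (E-mu)*eV/(kB*T) = -4.882
Step 4: f = 1/(exp(-4.882)+1) = 0.9925

0.9925


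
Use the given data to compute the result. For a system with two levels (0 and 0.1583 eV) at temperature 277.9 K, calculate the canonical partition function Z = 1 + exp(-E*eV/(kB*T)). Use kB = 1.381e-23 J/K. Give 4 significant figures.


Step 1: Compute beta*E = E*eV/(kB*T) = 0.1583*1.602e-19/(1.381e-23*277.9) = 6.608
Step 2: exp(-beta*E) = exp(-6.608) = 0.00135
Step 3: Z = 1 + 0.00135 = 1.001

1.001


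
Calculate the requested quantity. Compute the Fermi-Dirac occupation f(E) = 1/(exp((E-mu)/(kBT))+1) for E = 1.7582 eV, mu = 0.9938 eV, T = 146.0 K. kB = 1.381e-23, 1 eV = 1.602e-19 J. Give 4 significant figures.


Step 1: (E - mu) = 1.7582 - 0.9938 = 0.7644 eV
Step 2: Convert: (E-mu)*eV = 1.225e-19 J
Step 3: x = (E-mu)*eV/(kB*T) = 60.73
Step 4: f = 1/(exp(60.73)+1) = 4.2e-27

4.2e-27


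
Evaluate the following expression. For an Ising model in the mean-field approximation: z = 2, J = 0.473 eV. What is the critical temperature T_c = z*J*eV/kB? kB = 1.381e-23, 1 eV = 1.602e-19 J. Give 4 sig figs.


Step 1: z*J = 2*0.473 = 0.946 eV
Step 2: Convert to Joules: 0.946*1.602e-19 = 1.515e-19 J
Step 3: T_c = 1.515e-19 / 1.381e-23 = 1.097e+04 K

1.097e+04


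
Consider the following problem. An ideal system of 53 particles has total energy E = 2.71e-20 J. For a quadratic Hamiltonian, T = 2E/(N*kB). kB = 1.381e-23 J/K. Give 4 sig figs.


Step 1: Numerator = 2*E = 2*2.71e-20 = 5.42e-20 J
Step 2: Denominator = N*kB = 53*1.381e-23 = 7.319e-22
Step 3: T = 5.42e-20 / 7.319e-22 = 74.05 K

74.05


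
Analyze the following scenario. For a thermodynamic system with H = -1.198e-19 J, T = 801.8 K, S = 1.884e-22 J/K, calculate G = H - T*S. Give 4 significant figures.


Step 1: T*S = 801.8 * 1.884e-22 = 1.511e-19 J
Step 2: G = H - T*S = -1.198e-19 - 1.511e-19
Step 3: G = -2.709e-19 J

-2.709e-19


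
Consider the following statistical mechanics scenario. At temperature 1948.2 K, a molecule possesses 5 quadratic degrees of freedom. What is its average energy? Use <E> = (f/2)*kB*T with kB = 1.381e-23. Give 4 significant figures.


Step 1: f/2 = 5/2 = 2.5
Step 2: kB*T = 1.381e-23 * 1948.2 = 2.69e-20
Step 3: <E> = 2.5 * 2.69e-20 = 6.726e-20 J

6.726e-20


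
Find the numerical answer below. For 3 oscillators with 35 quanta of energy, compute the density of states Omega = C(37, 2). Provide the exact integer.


Step 1: Use binomial coefficient C(37, 2)
Step 2: Numerator = 37! / 35!
Step 3: Denominator = 2!
Step 4: Omega = 666

666


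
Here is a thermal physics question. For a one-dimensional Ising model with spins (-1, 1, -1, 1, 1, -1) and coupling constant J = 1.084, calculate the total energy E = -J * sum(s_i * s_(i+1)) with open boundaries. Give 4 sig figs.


Step 1: Nearest-neighbor products: -1, -1, -1, 1, -1
Step 2: Sum of products = -3
Step 3: E = -1.084 * -3 = 3.252

3.252


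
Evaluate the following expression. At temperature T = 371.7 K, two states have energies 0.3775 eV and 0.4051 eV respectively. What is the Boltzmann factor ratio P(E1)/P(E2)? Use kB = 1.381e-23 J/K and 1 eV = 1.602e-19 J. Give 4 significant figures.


Step 1: Compute energy difference dE = E1 - E2 = 0.3775 - 0.4051 = -0.0276 eV
Step 2: Convert to Joules: dE_J = -0.0276 * 1.602e-19 = -4.422e-21 J
Step 3: Compute exponent = -dE_J / (kB * T) = -(-4.422e-21) / (1.381e-23 * 371.7) = 0.8614
Step 4: P(E1)/P(E2) = exp(0.8614) = 2.366

2.366


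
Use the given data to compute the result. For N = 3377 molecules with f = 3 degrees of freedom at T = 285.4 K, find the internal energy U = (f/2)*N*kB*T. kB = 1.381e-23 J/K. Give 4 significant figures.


Step 1: f/2 = 3/2 = 1.5
Step 2: N*kB*T = 3377*1.381e-23*285.4 = 1.331e-17
Step 3: U = 1.5 * 1.331e-17 = 1.997e-17 J

1.997e-17


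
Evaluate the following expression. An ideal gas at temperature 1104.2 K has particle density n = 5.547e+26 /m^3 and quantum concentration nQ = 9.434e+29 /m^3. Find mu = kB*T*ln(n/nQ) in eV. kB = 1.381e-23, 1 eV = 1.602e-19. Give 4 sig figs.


Step 1: n/nQ = 5.547e+26/9.434e+29 = 0.000588
Step 2: ln(n/nQ) = -7.439
Step 3: mu = kB*T*ln(n/nQ) = 1.525e-20*-7.439 = -1.134e-19 J
Step 4: Convert to eV: -1.134e-19/1.602e-19 = -0.7081 eV

-0.7081


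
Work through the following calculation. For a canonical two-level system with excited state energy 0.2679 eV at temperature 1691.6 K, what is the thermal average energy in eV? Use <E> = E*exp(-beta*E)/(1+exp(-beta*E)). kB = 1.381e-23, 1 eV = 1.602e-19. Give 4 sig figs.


Step 1: beta*E = 0.2679*1.602e-19/(1.381e-23*1691.6) = 1.837
Step 2: exp(-beta*E) = 0.1593
Step 3: <E> = 0.2679*0.1593/(1+0.1593) = 0.03681 eV

0.03681


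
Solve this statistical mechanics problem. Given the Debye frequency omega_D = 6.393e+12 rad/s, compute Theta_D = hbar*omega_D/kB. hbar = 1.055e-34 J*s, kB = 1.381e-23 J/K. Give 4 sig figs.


Step 1: hbar*omega_D = 1.055e-34 * 6.393e+12 = 6.745e-22 J
Step 2: Theta_D = 6.745e-22 / 1.381e-23
Step 3: Theta_D = 48.84 K

48.84


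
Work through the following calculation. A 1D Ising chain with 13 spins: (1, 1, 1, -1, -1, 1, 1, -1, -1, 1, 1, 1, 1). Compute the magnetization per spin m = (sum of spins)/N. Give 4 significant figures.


Step 1: Count up spins (+1): 9, down spins (-1): 4
Step 2: Total magnetization M = 9 - 4 = 5
Step 3: m = M/N = 5/13 = 0.3846

0.3846


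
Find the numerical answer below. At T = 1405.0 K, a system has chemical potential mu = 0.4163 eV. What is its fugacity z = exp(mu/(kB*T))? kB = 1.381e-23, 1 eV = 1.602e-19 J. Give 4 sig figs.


Step 1: Convert mu to Joules: 0.4163*1.602e-19 = 6.669e-20 J
Step 2: kB*T = 1.381e-23*1405.0 = 1.94e-20 J
Step 3: mu/(kB*T) = 3.437
Step 4: z = exp(3.437) = 31.1

31.1


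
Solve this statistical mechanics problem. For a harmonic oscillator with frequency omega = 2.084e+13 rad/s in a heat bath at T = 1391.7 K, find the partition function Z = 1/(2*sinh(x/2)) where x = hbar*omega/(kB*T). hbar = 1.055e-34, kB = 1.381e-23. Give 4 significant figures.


Step 1: Compute x = hbar*omega/(kB*T) = 1.055e-34*2.084e+13/(1.381e-23*1391.7) = 0.1144
Step 2: x/2 = 0.0572
Step 3: sinh(x/2) = 0.05723
Step 4: Z = 1/(2*0.05723) = 8.737

8.737


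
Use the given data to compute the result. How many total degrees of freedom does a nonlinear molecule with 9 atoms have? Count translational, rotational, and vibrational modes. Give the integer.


Step 1: Translational DOF = 3
Step 2: Rotational DOF (nonlinear) = 3
Step 3: Vibrational DOF = 3*9 - 6 = 21
Step 4: Total = 3 + 3 + 21 = 27

27


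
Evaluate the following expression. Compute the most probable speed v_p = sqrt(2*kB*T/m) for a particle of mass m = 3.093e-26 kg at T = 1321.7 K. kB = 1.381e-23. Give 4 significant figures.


Step 1: Numerator = 2*kB*T = 2*1.381e-23*1321.7 = 3.651e-20
Step 2: Ratio = 3.651e-20 / 3.093e-26 = 1.18e+06
Step 3: v_p = sqrt(1.18e+06) = 1086 m/s

1086


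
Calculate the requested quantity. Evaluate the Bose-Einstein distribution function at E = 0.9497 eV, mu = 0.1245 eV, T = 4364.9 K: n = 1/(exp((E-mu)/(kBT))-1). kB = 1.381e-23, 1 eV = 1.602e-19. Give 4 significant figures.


Step 1: (E - mu) = 0.8252 eV
Step 2: x = (E-mu)*eV/(kB*T) = 0.8252*1.602e-19/(1.381e-23*4364.9) = 2.193
Step 3: exp(x) = 8.963
Step 4: n = 1/(exp(x)-1) = 0.1256

0.1256


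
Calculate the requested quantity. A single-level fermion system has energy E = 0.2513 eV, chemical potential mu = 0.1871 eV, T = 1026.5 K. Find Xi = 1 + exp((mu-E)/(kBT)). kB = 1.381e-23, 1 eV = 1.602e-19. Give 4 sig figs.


Step 1: (mu - E) = 0.1871 - 0.2513 = -0.0642 eV
Step 2: x = (mu-E)*eV/(kB*T) = -0.0642*1.602e-19/(1.381e-23*1026.5) = -0.7255
Step 3: exp(x) = 0.4841
Step 4: Xi = 1 + 0.4841 = 1.484

1.484


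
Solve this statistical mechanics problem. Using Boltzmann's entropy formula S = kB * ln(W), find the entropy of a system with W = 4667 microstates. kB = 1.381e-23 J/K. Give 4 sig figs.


Step 1: ln(W) = ln(4667) = 8.448
Step 2: S = kB * ln(W) = 1.381e-23 * 8.448
Step 3: S = 1.167e-22 J/K

1.167e-22


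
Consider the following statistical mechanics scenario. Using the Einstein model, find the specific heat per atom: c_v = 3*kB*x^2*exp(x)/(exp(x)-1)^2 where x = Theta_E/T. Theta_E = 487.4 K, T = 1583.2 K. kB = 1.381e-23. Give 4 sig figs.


Step 1: x = Theta_E/T = 487.4/1583.2 = 0.3079
Step 2: x^2 = 0.09478
Step 3: exp(x) = 1.361
Step 4: c_v = 3*1.381e-23*0.09478*1.361/(1.361-1)^2 = 4.11e-23

4.11e-23


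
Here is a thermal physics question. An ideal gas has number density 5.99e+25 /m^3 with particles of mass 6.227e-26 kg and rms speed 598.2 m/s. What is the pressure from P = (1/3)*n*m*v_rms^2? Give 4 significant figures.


Step 1: v_rms^2 = 598.2^2 = 3.578e+05
Step 2: n*m = 5.99e+25*6.227e-26 = 3.73
Step 3: P = (1/3)*3.73*3.578e+05 = 4.449e+05 Pa

4.449e+05


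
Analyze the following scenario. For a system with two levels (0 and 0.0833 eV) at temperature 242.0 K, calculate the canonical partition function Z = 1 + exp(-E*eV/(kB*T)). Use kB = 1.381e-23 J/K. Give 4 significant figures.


Step 1: Compute beta*E = E*eV/(kB*T) = 0.0833*1.602e-19/(1.381e-23*242.0) = 3.993
Step 2: exp(-beta*E) = exp(-3.993) = 0.01844
Step 3: Z = 1 + 0.01844 = 1.018

1.018


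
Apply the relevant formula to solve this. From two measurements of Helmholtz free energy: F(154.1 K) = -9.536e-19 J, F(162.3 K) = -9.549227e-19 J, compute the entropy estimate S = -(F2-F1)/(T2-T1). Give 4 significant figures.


Step 1: dF = F2 - F1 = -9.549227e-19 - (-9.536e-19) = -1.3227e-21 J
Step 2: dT = T2 - T1 = 162.3 - 154.1 = 8.2 K
Step 3: S = -dF/dT = -(-1.3227e-21)/8.2 = 1.613e-22 J/K

1.613e-22


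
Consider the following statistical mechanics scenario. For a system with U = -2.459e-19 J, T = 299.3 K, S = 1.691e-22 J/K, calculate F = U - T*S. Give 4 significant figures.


Step 1: T*S = 299.3 * 1.691e-22 = 5.061e-20 J
Step 2: F = U - T*S = -2.459e-19 - 5.061e-20
Step 3: F = -2.965e-19 J

-2.965e-19


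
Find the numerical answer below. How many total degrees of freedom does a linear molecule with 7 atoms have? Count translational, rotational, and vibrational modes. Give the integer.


Step 1: Translational DOF = 3
Step 2: Rotational DOF (linear) = 2
Step 3: Vibrational DOF = 3*7 - 5 = 16
Step 4: Total = 3 + 2 + 16 = 21

21


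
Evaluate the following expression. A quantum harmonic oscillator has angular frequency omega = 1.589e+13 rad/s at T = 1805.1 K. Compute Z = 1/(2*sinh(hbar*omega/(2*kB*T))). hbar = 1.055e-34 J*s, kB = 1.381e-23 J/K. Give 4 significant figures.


Step 1: Compute x = hbar*omega/(kB*T) = 1.055e-34*1.589e+13/(1.381e-23*1805.1) = 0.06725
Step 2: x/2 = 0.03362
Step 3: sinh(x/2) = 0.03363
Step 4: Z = 1/(2*0.03363) = 14.87

14.87


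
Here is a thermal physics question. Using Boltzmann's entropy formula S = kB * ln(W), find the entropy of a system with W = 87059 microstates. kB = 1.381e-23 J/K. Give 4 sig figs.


Step 1: ln(W) = ln(87059) = 11.37
Step 2: S = kB * ln(W) = 1.381e-23 * 11.37
Step 3: S = 1.571e-22 J/K

1.571e-22


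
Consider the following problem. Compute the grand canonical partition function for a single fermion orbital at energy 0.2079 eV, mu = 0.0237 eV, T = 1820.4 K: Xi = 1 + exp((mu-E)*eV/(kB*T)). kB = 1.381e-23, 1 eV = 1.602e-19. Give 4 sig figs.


Step 1: (mu - E) = 0.0237 - 0.2079 = -0.1842 eV
Step 2: x = (mu-E)*eV/(kB*T) = -0.1842*1.602e-19/(1.381e-23*1820.4) = -1.174
Step 3: exp(x) = 0.3092
Step 4: Xi = 1 + 0.3092 = 1.309

1.309


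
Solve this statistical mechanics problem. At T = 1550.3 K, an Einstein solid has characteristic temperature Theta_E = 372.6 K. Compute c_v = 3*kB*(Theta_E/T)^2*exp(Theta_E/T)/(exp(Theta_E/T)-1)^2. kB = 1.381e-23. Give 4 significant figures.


Step 1: x = Theta_E/T = 372.6/1550.3 = 0.2403
Step 2: x^2 = 0.05776
Step 3: exp(x) = 1.272
Step 4: c_v = 3*1.381e-23*0.05776*1.272/(1.272-1)^2 = 4.123e-23

4.123e-23


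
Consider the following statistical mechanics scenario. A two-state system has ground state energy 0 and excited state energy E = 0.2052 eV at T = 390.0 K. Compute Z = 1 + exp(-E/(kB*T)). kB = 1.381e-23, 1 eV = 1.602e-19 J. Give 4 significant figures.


Step 1: Compute beta*E = E*eV/(kB*T) = 0.2052*1.602e-19/(1.381e-23*390.0) = 6.104
Step 2: exp(-beta*E) = exp(-6.104) = 0.002235
Step 3: Z = 1 + 0.002235 = 1.002

1.002


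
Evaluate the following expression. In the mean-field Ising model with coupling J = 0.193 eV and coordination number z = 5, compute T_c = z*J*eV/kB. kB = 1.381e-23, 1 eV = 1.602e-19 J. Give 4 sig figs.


Step 1: z*J = 5*0.193 = 0.965 eV
Step 2: Convert to Joules: 0.965*1.602e-19 = 1.546e-19 J
Step 3: T_c = 1.546e-19 / 1.381e-23 = 1.119e+04 K

1.119e+04


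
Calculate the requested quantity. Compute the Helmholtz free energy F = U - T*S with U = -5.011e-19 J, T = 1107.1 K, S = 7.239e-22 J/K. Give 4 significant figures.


Step 1: T*S = 1107.1 * 7.239e-22 = 8.014e-19 J
Step 2: F = U - T*S = -5.011e-19 - 8.014e-19
Step 3: F = -1.303e-18 J

-1.303e-18


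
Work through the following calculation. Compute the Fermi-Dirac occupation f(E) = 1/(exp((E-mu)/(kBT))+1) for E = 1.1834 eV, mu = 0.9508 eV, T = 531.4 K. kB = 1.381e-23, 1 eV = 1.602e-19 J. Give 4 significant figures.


Step 1: (E - mu) = 1.1834 - 0.9508 = 0.2326 eV
Step 2: Convert: (E-mu)*eV = 3.726e-20 J
Step 3: x = (E-mu)*eV/(kB*T) = 5.078
Step 4: f = 1/(exp(5.078)+1) = 0.006196

0.006196


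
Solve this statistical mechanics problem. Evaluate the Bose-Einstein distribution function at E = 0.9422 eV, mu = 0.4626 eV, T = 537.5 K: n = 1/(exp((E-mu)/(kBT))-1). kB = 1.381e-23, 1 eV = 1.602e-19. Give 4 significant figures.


Step 1: (E - mu) = 0.4796 eV
Step 2: x = (E-mu)*eV/(kB*T) = 0.4796*1.602e-19/(1.381e-23*537.5) = 10.35
Step 3: exp(x) = 3.128e+04
Step 4: n = 1/(exp(x)-1) = 3.197e-05

3.197e-05


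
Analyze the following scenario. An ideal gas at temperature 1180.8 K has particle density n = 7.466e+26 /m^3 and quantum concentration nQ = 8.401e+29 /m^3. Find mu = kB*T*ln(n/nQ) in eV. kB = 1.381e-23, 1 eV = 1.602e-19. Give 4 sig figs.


Step 1: n/nQ = 7.466e+26/8.401e+29 = 0.0008887
Step 2: ln(n/nQ) = -7.026
Step 3: mu = kB*T*ln(n/nQ) = 1.631e-20*-7.026 = -1.146e-19 J
Step 4: Convert to eV: -1.146e-19/1.602e-19 = -0.7152 eV

-0.7152


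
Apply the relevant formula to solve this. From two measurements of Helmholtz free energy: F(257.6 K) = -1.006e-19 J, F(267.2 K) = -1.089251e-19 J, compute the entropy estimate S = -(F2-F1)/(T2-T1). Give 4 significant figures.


Step 1: dF = F2 - F1 = -1.089251e-19 - (-1.006e-19) = -8.3251e-21 J
Step 2: dT = T2 - T1 = 267.2 - 257.6 = 9.6 K
Step 3: S = -dF/dT = -(-8.3251e-21)/9.6 = 8.672e-22 J/K

8.672e-22


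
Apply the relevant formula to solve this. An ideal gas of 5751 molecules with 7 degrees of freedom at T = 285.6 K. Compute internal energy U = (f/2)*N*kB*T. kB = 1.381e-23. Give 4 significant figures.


Step 1: f/2 = 7/2 = 3.5
Step 2: N*kB*T = 5751*1.381e-23*285.6 = 2.268e-17
Step 3: U = 3.5 * 2.268e-17 = 7.939e-17 J

7.939e-17


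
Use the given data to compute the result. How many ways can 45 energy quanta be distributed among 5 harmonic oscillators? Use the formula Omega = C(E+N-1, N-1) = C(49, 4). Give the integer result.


Step 1: Use binomial coefficient C(49, 4)
Step 2: Numerator = 49! / 45!
Step 3: Denominator = 4!
Step 4: Omega = 211876

211876


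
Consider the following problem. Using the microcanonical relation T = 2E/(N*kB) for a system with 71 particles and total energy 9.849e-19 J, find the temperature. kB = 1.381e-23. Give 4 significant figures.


Step 1: Numerator = 2*E = 2*9.849e-19 = 1.97e-18 J
Step 2: Denominator = N*kB = 71*1.381e-23 = 9.805e-22
Step 3: T = 1.97e-18 / 9.805e-22 = 2009 K

2009


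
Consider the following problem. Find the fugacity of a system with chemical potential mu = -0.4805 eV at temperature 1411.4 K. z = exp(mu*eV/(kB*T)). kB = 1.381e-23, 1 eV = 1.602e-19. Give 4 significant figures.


Step 1: Convert mu to Joules: -0.4805*1.602e-19 = -7.698e-20 J
Step 2: kB*T = 1.381e-23*1411.4 = 1.949e-20 J
Step 3: mu/(kB*T) = -3.949
Step 4: z = exp(-3.949) = 0.01927

0.01927


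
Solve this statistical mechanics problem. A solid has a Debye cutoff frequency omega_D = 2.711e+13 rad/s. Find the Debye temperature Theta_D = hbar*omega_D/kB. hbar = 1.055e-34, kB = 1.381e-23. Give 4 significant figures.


Step 1: hbar*omega_D = 1.055e-34 * 2.711e+13 = 2.86e-21 J
Step 2: Theta_D = 2.86e-21 / 1.381e-23
Step 3: Theta_D = 207.1 K

207.1


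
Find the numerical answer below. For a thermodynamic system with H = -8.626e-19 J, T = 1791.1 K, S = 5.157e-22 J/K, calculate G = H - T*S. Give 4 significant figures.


Step 1: T*S = 1791.1 * 5.157e-22 = 9.237e-19 J
Step 2: G = H - T*S = -8.626e-19 - 9.237e-19
Step 3: G = -1.786e-18 J

-1.786e-18


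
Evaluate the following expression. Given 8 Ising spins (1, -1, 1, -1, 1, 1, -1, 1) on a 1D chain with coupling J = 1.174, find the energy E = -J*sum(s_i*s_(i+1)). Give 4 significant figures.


Step 1: Nearest-neighbor products: -1, -1, -1, -1, 1, -1, -1
Step 2: Sum of products = -5
Step 3: E = -1.174 * -5 = 5.87

5.87


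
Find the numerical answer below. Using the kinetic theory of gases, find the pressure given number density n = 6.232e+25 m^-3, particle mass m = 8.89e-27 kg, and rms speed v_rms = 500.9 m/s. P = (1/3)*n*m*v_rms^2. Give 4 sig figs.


Step 1: v_rms^2 = 500.9^2 = 2.509e+05
Step 2: n*m = 6.232e+25*8.89e-27 = 0.554
Step 3: P = (1/3)*0.554*2.509e+05 = 4.634e+04 Pa

4.634e+04


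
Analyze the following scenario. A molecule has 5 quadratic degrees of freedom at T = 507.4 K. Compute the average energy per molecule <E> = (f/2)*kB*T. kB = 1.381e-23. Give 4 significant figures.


Step 1: f/2 = 5/2 = 2.5
Step 2: kB*T = 1.381e-23 * 507.4 = 7.007e-21
Step 3: <E> = 2.5 * 7.007e-21 = 1.752e-20 J

1.752e-20


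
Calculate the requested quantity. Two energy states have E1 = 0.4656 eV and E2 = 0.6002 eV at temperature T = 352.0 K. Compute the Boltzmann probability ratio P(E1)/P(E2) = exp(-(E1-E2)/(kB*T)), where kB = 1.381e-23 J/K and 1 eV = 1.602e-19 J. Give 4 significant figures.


Step 1: Compute energy difference dE = E1 - E2 = 0.4656 - 0.6002 = -0.1346 eV
Step 2: Convert to Joules: dE_J = -0.1346 * 1.602e-19 = -2.156e-20 J
Step 3: Compute exponent = -dE_J / (kB * T) = -(-2.156e-20) / (1.381e-23 * 352.0) = 4.436
Step 4: P(E1)/P(E2) = exp(4.436) = 84.42

84.42


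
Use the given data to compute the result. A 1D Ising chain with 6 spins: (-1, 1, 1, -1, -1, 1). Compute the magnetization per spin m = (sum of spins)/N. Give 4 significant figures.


Step 1: Count up spins (+1): 3, down spins (-1): 3
Step 2: Total magnetization M = 3 - 3 = 0
Step 3: m = M/N = 0/6 = 0

0


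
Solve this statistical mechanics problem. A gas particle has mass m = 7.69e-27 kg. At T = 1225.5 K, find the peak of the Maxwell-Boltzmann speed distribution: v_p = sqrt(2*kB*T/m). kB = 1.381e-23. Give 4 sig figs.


Step 1: Numerator = 2*kB*T = 2*1.381e-23*1225.5 = 3.385e-20
Step 2: Ratio = 3.385e-20 / 7.69e-27 = 4.402e+06
Step 3: v_p = sqrt(4.402e+06) = 2098 m/s

2098


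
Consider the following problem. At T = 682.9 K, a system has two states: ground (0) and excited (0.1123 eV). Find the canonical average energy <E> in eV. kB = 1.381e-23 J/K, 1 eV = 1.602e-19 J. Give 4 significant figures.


Step 1: beta*E = 0.1123*1.602e-19/(1.381e-23*682.9) = 1.908
Step 2: exp(-beta*E) = 0.1484
Step 3: <E> = 0.1123*0.1484/(1+0.1484) = 0.01451 eV

0.01451


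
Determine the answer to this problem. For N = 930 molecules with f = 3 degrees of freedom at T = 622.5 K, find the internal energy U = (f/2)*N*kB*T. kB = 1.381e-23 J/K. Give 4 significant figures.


Step 1: f/2 = 3/2 = 1.5
Step 2: N*kB*T = 930*1.381e-23*622.5 = 7.995e-18
Step 3: U = 1.5 * 7.995e-18 = 1.199e-17 J

1.199e-17


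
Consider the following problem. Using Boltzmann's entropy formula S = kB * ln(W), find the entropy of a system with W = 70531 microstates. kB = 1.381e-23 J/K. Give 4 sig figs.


Step 1: ln(W) = ln(70531) = 11.16
Step 2: S = kB * ln(W) = 1.381e-23 * 11.16
Step 3: S = 1.542e-22 J/K

1.542e-22


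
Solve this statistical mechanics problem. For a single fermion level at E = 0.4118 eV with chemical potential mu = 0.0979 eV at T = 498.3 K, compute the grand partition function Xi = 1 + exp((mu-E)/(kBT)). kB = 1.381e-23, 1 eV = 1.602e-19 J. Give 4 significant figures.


Step 1: (mu - E) = 0.0979 - 0.4118 = -0.3139 eV
Step 2: x = (mu-E)*eV/(kB*T) = -0.3139*1.602e-19/(1.381e-23*498.3) = -7.308
Step 3: exp(x) = 0.0006705
Step 4: Xi = 1 + 0.0006705 = 1.001

1.001


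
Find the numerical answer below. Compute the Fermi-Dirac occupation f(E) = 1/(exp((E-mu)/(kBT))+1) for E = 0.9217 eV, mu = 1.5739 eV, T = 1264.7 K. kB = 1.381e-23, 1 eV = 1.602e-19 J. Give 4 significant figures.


Step 1: (E - mu) = 0.9217 - 1.5739 = -0.6522 eV
Step 2: Convert: (E-mu)*eV = -1.045e-19 J
Step 3: x = (E-mu)*eV/(kB*T) = -5.982
Step 4: f = 1/(exp(-5.982)+1) = 0.9975

0.9975


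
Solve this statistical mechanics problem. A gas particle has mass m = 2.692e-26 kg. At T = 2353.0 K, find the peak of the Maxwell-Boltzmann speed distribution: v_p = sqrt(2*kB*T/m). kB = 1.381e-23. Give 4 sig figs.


Step 1: Numerator = 2*kB*T = 2*1.381e-23*2353.0 = 6.499e-20
Step 2: Ratio = 6.499e-20 / 2.692e-26 = 2.414e+06
Step 3: v_p = sqrt(2.414e+06) = 1554 m/s

1554


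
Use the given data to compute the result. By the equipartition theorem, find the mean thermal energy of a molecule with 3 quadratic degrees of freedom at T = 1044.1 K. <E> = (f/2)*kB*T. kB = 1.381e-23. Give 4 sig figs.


Step 1: f/2 = 3/2 = 1.5
Step 2: kB*T = 1.381e-23 * 1044.1 = 1.442e-20
Step 3: <E> = 1.5 * 1.442e-20 = 2.163e-20 J

2.163e-20


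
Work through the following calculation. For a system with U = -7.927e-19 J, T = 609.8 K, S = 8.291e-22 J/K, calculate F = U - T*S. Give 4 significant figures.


Step 1: T*S = 609.8 * 8.291e-22 = 5.056e-19 J
Step 2: F = U - T*S = -7.927e-19 - 5.056e-19
Step 3: F = -1.298e-18 J

-1.298e-18


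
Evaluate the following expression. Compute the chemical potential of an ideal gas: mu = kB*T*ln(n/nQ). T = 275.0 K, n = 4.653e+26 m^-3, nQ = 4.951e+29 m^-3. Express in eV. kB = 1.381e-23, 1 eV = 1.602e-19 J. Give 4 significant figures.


Step 1: n/nQ = 4.653e+26/4.951e+29 = 0.0009398
Step 2: ln(n/nQ) = -6.97
Step 3: mu = kB*T*ln(n/nQ) = 3.798e-21*-6.97 = -2.647e-20 J
Step 4: Convert to eV: -2.647e-20/1.602e-19 = -0.1652 eV

-0.1652


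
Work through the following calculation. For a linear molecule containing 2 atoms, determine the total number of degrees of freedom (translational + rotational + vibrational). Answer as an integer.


Step 1: Translational DOF = 3
Step 2: Rotational DOF (linear) = 2
Step 3: Vibrational DOF = 3*2 - 5 = 1
Step 4: Total = 3 + 2 + 1 = 6

6


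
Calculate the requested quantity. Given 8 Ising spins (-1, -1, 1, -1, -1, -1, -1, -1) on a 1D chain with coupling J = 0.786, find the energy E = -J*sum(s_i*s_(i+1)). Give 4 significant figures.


Step 1: Nearest-neighbor products: 1, -1, -1, 1, 1, 1, 1
Step 2: Sum of products = 3
Step 3: E = -0.786 * 3 = -2.358

-2.358


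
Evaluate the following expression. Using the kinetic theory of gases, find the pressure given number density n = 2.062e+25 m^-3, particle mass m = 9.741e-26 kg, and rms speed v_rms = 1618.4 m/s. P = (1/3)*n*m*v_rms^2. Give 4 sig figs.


Step 1: v_rms^2 = 1618.4^2 = 2.619e+06
Step 2: n*m = 2.062e+25*9.741e-26 = 2.009
Step 3: P = (1/3)*2.009*2.619e+06 = 1.754e+06 Pa

1.754e+06


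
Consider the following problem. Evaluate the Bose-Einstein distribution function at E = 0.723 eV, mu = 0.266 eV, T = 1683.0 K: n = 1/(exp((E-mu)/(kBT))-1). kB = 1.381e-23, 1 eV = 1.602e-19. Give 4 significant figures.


Step 1: (E - mu) = 0.457 eV
Step 2: x = (E-mu)*eV/(kB*T) = 0.457*1.602e-19/(1.381e-23*1683.0) = 3.15
Step 3: exp(x) = 23.33
Step 4: n = 1/(exp(x)-1) = 0.04477

0.04477


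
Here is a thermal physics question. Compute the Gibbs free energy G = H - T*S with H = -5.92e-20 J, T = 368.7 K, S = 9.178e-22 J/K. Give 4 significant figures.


Step 1: T*S = 368.7 * 9.178e-22 = 3.384e-19 J
Step 2: G = H - T*S = -5.92e-20 - 3.384e-19
Step 3: G = -3.976e-19 J

-3.976e-19


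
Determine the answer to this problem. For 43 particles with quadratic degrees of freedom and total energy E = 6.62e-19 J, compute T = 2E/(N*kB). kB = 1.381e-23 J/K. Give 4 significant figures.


Step 1: Numerator = 2*E = 2*6.62e-19 = 1.324e-18 J
Step 2: Denominator = N*kB = 43*1.381e-23 = 5.938e-22
Step 3: T = 1.324e-18 / 5.938e-22 = 2230 K

2230


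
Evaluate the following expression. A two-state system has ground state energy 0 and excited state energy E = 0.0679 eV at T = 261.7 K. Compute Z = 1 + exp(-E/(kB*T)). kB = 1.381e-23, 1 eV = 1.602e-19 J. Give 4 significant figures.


Step 1: Compute beta*E = E*eV/(kB*T) = 0.0679*1.602e-19/(1.381e-23*261.7) = 3.01
Step 2: exp(-beta*E) = exp(-3.01) = 0.0493
Step 3: Z = 1 + 0.0493 = 1.049

1.049


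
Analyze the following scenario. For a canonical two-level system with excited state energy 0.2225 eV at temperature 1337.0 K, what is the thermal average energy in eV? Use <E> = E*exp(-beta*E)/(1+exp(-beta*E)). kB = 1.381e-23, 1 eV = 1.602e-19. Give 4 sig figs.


Step 1: beta*E = 0.2225*1.602e-19/(1.381e-23*1337.0) = 1.93
Step 2: exp(-beta*E) = 0.1451
Step 3: <E> = 0.2225*0.1451/(1+0.1451) = 0.02819 eV

0.02819


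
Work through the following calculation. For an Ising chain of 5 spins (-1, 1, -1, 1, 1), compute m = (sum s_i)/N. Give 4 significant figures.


Step 1: Count up spins (+1): 3, down spins (-1): 2
Step 2: Total magnetization M = 3 - 2 = 1
Step 3: m = M/N = 1/5 = 0.2

0.2


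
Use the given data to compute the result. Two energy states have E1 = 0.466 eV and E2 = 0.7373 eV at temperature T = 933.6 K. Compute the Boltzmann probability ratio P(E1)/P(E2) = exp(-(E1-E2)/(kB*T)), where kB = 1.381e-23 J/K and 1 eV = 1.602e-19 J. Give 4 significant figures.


Step 1: Compute energy difference dE = E1 - E2 = 0.466 - 0.7373 = -0.2713 eV
Step 2: Convert to Joules: dE_J = -0.2713 * 1.602e-19 = -4.346e-20 J
Step 3: Compute exponent = -dE_J / (kB * T) = -(-4.346e-20) / (1.381e-23 * 933.6) = 3.371
Step 4: P(E1)/P(E2) = exp(3.371) = 29.11

29.11


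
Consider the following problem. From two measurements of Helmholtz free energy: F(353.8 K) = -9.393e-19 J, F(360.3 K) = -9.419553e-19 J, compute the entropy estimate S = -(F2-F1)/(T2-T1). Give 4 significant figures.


Step 1: dF = F2 - F1 = -9.419553e-19 - (-9.393e-19) = -2.6553e-21 J
Step 2: dT = T2 - T1 = 360.3 - 353.8 = 6.5 K
Step 3: S = -dF/dT = -(-2.6553e-21)/6.5 = 4.085e-22 J/K

4.085e-22


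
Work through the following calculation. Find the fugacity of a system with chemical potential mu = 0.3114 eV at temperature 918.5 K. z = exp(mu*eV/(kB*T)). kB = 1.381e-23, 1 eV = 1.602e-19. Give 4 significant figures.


Step 1: Convert mu to Joules: 0.3114*1.602e-19 = 4.989e-20 J
Step 2: kB*T = 1.381e-23*918.5 = 1.268e-20 J
Step 3: mu/(kB*T) = 3.933
Step 4: z = exp(3.933) = 51.05

51.05


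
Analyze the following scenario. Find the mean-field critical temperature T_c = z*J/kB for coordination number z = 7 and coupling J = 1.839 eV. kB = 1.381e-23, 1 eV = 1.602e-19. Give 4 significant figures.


Step 1: z*J = 7*1.839 = 12.87 eV
Step 2: Convert to Joules: 12.87*1.602e-19 = 2.062e-18 J
Step 3: T_c = 2.062e-18 / 1.381e-23 = 1.493e+05 K

1.493e+05


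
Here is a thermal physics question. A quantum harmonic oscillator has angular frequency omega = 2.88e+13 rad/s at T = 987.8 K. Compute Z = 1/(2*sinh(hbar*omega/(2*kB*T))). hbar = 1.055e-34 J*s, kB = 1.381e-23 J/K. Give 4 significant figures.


Step 1: Compute x = hbar*omega/(kB*T) = 1.055e-34*2.88e+13/(1.381e-23*987.8) = 0.2227
Step 2: x/2 = 0.1114
Step 3: sinh(x/2) = 0.1116
Step 4: Z = 1/(2*0.1116) = 4.48

4.48


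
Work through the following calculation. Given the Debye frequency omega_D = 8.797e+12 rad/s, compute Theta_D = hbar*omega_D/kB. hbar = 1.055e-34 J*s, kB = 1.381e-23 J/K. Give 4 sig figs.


Step 1: hbar*omega_D = 1.055e-34 * 8.797e+12 = 9.281e-22 J
Step 2: Theta_D = 9.281e-22 / 1.381e-23
Step 3: Theta_D = 67.2 K

67.2


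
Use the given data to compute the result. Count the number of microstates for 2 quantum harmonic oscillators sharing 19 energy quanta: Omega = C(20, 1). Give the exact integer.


Step 1: Use binomial coefficient C(20, 1)
Step 2: Numerator = 20! / 19!
Step 3: Denominator = 1!
Step 4: Omega = 20

20


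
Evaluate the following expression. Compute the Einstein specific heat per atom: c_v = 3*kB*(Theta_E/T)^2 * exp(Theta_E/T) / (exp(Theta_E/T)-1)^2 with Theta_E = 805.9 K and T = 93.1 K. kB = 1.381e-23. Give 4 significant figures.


Step 1: x = Theta_E/T = 805.9/93.1 = 8.656
Step 2: x^2 = 74.93
Step 3: exp(x) = 5746
Step 4: c_v = 3*1.381e-23*74.93*5746/(5746-1)^2 = 5.404e-25

5.404e-25


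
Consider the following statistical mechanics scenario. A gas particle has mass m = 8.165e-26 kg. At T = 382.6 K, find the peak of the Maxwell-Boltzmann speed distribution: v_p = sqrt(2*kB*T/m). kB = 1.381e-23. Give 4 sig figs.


Step 1: Numerator = 2*kB*T = 2*1.381e-23*382.6 = 1.057e-20
Step 2: Ratio = 1.057e-20 / 8.165e-26 = 1.294e+05
Step 3: v_p = sqrt(1.294e+05) = 359.8 m/s

359.8


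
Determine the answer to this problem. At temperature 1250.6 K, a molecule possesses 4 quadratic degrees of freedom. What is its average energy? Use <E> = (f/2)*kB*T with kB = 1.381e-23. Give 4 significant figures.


Step 1: f/2 = 4/2 = 2
Step 2: kB*T = 1.381e-23 * 1250.6 = 1.727e-20
Step 3: <E> = 2 * 1.727e-20 = 3.454e-20 J

3.454e-20


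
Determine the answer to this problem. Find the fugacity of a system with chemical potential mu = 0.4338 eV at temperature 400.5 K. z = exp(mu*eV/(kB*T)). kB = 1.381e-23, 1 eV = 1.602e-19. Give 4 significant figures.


Step 1: Convert mu to Joules: 0.4338*1.602e-19 = 6.949e-20 J
Step 2: kB*T = 1.381e-23*400.5 = 5.531e-21 J
Step 3: mu/(kB*T) = 12.56
Step 4: z = exp(12.56) = 2.863e+05

2.863e+05


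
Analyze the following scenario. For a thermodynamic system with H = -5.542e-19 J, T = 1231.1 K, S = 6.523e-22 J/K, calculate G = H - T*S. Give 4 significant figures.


Step 1: T*S = 1231.1 * 6.523e-22 = 8.03e-19 J
Step 2: G = H - T*S = -5.542e-19 - 8.03e-19
Step 3: G = -1.357e-18 J

-1.357e-18


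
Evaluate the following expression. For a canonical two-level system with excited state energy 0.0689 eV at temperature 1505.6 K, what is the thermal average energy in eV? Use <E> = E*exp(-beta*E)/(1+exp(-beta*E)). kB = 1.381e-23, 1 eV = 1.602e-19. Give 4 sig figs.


Step 1: beta*E = 0.0689*1.602e-19/(1.381e-23*1505.6) = 0.5309
Step 2: exp(-beta*E) = 0.5881
Step 3: <E> = 0.0689*0.5881/(1+0.5881) = 0.02551 eV

0.02551


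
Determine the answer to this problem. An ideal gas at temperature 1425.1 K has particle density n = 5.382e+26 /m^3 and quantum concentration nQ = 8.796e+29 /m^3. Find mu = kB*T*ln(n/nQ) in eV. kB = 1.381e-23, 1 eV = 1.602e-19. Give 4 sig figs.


Step 1: n/nQ = 5.382e+26/8.796e+29 = 0.0006119
Step 2: ln(n/nQ) = -7.399
Step 3: mu = kB*T*ln(n/nQ) = 1.968e-20*-7.399 = -1.456e-19 J
Step 4: Convert to eV: -1.456e-19/1.602e-19 = -0.909 eV

-0.909


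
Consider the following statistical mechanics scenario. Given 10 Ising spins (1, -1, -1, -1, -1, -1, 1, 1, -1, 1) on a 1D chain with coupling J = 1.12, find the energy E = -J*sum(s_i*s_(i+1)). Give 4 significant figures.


Step 1: Nearest-neighbor products: -1, 1, 1, 1, 1, -1, 1, -1, -1
Step 2: Sum of products = 1
Step 3: E = -1.12 * 1 = -1.12

-1.12


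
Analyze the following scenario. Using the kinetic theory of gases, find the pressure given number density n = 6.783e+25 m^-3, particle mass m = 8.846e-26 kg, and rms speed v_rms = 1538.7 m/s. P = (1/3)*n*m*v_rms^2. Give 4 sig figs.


Step 1: v_rms^2 = 1538.7^2 = 2.368e+06
Step 2: n*m = 6.783e+25*8.846e-26 = 6
Step 3: P = (1/3)*6*2.368e+06 = 4.735e+06 Pa

4.735e+06


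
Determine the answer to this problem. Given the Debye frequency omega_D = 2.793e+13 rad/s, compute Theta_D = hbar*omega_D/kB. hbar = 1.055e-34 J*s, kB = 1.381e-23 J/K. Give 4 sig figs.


Step 1: hbar*omega_D = 1.055e-34 * 2.793e+13 = 2.947e-21 J
Step 2: Theta_D = 2.947e-21 / 1.381e-23
Step 3: Theta_D = 213.4 K

213.4


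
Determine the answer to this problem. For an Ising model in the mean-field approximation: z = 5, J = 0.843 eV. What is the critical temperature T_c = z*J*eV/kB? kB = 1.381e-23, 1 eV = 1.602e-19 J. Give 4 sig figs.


Step 1: z*J = 5*0.843 = 4.215 eV
Step 2: Convert to Joules: 4.215*1.602e-19 = 6.752e-19 J
Step 3: T_c = 6.752e-19 / 1.381e-23 = 4.89e+04 K

4.89e+04


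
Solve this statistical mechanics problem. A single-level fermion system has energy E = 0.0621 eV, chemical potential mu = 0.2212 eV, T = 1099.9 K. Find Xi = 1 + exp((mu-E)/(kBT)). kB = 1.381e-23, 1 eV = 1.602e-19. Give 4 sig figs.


Step 1: (mu - E) = 0.2212 - 0.0621 = 0.1591 eV
Step 2: x = (mu-E)*eV/(kB*T) = 0.1591*1.602e-19/(1.381e-23*1099.9) = 1.678
Step 3: exp(x) = 5.355
Step 4: Xi = 1 + 5.355 = 6.355

6.355


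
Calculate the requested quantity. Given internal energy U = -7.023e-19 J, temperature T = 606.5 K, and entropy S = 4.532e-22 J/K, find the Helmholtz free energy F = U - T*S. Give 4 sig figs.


Step 1: T*S = 606.5 * 4.532e-22 = 2.749e-19 J
Step 2: F = U - T*S = -7.023e-19 - 2.749e-19
Step 3: F = -9.772e-19 J

-9.772e-19


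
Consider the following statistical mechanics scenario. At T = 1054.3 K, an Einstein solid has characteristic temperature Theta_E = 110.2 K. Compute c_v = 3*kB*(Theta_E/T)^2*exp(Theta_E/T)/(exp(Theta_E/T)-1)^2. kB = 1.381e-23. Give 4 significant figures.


Step 1: x = Theta_E/T = 110.2/1054.3 = 0.1045
Step 2: x^2 = 0.01093
Step 3: exp(x) = 1.11
Step 4: c_v = 3*1.381e-23*0.01093*1.11/(1.11-1)^2 = 4.139e-23

4.139e-23


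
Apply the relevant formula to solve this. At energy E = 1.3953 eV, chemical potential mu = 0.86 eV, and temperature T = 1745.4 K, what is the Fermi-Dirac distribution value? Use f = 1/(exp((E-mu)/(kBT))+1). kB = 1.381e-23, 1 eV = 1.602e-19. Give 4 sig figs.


Step 1: (E - mu) = 1.3953 - 0.86 = 0.5353 eV
Step 2: Convert: (E-mu)*eV = 8.576e-20 J
Step 3: x = (E-mu)*eV/(kB*T) = 3.558
Step 4: f = 1/(exp(3.558)+1) = 0.02771

0.02771


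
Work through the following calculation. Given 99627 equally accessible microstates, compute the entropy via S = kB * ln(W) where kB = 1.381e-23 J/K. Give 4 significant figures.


Step 1: ln(W) = ln(99627) = 11.51
Step 2: S = kB * ln(W) = 1.381e-23 * 11.51
Step 3: S = 1.589e-22 J/K

1.589e-22


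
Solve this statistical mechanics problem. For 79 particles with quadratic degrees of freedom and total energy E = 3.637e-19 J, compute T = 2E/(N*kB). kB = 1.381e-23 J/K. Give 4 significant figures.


Step 1: Numerator = 2*E = 2*3.637e-19 = 7.274e-19 J
Step 2: Denominator = N*kB = 79*1.381e-23 = 1.091e-21
Step 3: T = 7.274e-19 / 1.091e-21 = 666.7 K

666.7


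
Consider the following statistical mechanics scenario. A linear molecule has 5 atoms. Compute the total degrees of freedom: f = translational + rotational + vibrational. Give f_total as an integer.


Step 1: Translational DOF = 3
Step 2: Rotational DOF (linear) = 2
Step 3: Vibrational DOF = 3*5 - 5 = 10
Step 4: Total = 3 + 2 + 10 = 15

15


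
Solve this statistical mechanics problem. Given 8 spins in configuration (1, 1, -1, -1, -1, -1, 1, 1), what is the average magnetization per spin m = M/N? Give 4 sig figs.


Step 1: Count up spins (+1): 4, down spins (-1): 4
Step 2: Total magnetization M = 4 - 4 = 0
Step 3: m = M/N = 0/8 = 0

0


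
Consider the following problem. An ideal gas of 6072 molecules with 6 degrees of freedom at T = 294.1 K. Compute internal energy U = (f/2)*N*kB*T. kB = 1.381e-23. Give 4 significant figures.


Step 1: f/2 = 6/2 = 3.0
Step 2: N*kB*T = 6072*1.381e-23*294.1 = 2.466e-17
Step 3: U = 3.0 * 2.466e-17 = 7.398e-17 J

7.398e-17


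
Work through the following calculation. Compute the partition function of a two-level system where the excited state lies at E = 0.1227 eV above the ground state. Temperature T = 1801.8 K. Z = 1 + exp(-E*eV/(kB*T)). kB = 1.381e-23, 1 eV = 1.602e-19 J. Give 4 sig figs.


Step 1: Compute beta*E = E*eV/(kB*T) = 0.1227*1.602e-19/(1.381e-23*1801.8) = 0.79
Step 2: exp(-beta*E) = exp(-0.79) = 0.4539
Step 3: Z = 1 + 0.4539 = 1.454

1.454


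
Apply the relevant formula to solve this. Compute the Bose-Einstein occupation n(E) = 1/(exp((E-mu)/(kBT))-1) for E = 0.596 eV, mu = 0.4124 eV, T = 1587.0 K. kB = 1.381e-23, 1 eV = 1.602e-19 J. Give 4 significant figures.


Step 1: (E - mu) = 0.1836 eV
Step 2: x = (E-mu)*eV/(kB*T) = 0.1836*1.602e-19/(1.381e-23*1587.0) = 1.342
Step 3: exp(x) = 3.827
Step 4: n = 1/(exp(x)-1) = 0.3538

0.3538


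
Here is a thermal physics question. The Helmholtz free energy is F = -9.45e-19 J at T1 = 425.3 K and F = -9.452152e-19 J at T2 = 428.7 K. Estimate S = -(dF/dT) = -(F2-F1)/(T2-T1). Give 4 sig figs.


Step 1: dF = F2 - F1 = -9.452152e-19 - (-9.45e-19) = -2.152e-22 J
Step 2: dT = T2 - T1 = 428.7 - 425.3 = 3.4 K
Step 3: S = -dF/dT = -(-2.152e-22)/3.4 = 6.329e-23 J/K

6.329e-23


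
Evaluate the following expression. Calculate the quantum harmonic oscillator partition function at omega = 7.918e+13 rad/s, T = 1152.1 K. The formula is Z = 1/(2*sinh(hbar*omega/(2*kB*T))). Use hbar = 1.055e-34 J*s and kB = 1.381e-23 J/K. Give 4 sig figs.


Step 1: Compute x = hbar*omega/(kB*T) = 1.055e-34*7.918e+13/(1.381e-23*1152.1) = 0.525
Step 2: x/2 = 0.2625
Step 3: sinh(x/2) = 0.2655
Step 4: Z = 1/(2*0.2655) = 1.883

1.883
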